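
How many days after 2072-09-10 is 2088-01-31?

Sep 10, 2072 → Sep 10, 2073: 365 days.
Sep 10, 2073 → Sep 10, 2074: 365 days.
Sep 10, 2074 → Sep 10, 2075: 365 days.
Sep 10, 2075 → Sep 10, 2076: 366 days (Feb 29, 2076 is in that span).
Sep 10, 2076 → Sep 10, 2077: 365 days.
Sep 10, 2077 → Sep 10, 2078: 365 days.
Sep 10, 2078 → Sep 10, 2079: 365 days.
Sep 10, 2079 → Sep 10, 2080: 366 days (Feb 29, 2080 is in that span).
Sep 10, 2080 → Sep 10, 2081: 365 days.
Sep 10, 2081 → Sep 10, 2082: 365 days.
Sep 10, 2082 → Sep 10, 2083: 365 days.
Sep 10, 2083 → Sep 10, 2084: 366 days (Feb 29, 2084 is in that span).
Sep 10, 2084 → Sep 10, 2085: 365 days.
Sep 10, 2085 → Sep 10, 2086: 365 days.
Sep 10, 2086 → Sep 10, 2087: 365 days.
Sep 10, 2087 → Oct 10, 2087: 30 days (September has 30).
Oct 10, 2087 → Nov 10, 2087: 31 days (October has 31).
Nov 10, 2087 → Dec 10, 2087: 30 days (November has 30).
Dec 10, 2087 → Jan 10, 2088: 31 days (December has 31).
Jan 10, 2088 → Jan 31, 2088: 21 days.
Total: 5621 days.

5621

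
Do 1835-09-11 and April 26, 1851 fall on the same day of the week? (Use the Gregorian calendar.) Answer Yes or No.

No

From Sep 11, 1835 to Apr 26, 1851 is 5706 days.
5706 mod 7 = 1, so they are different weekdays.
(Sep 11, 1835 is a Friday; Apr 26, 1851 is a Saturday.)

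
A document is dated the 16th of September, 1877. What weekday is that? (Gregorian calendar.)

Sunday

Doomsday rule: the anchor day for the 1800s is Friday. For year 77: 77÷12 = 6 r 5, and 5÷4 = 1, so 6+5+1 = 12.
Friday + 12 ≡ Wednesday — that's 1877's doomsday.
In September the doomsday date is Sep 5.
Sep 16 is 11 days after Sep 5; 11 mod 7 = 4, so Wednesday + 4 = Sunday.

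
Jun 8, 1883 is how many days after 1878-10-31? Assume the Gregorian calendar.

1681

Oct 31, 1878 → Oct 31, 1879: 365 days.
Oct 31, 1879 → Oct 31, 1880: 366 days (Feb 29, 1880 is in that span).
Oct 31, 1880 → Oct 31, 1881: 365 days.
Oct 31, 1881 → Oct 31, 1882: 365 days.
Oct 31, 1882 → Nov 30, 1882: 30 days (October has 31).
Nov 30, 1882 → Dec 30, 1882: 30 days (November has 30).
Dec 30, 1882 → Jan 30, 1883: 31 days (December has 31).
Jan 30, 1883 → Feb 28, 1883: 29 days (January has 31).
Feb 28, 1883 → Mar 28, 1883: 28 days (February has 28).
Mar 28, 1883 → Apr 28, 1883: 31 days (March has 31).
Apr 28, 1883 → May 28, 1883: 30 days (April has 30).
May 28, 1883 → Jun 8, 1883: 11 days.
Total: 1681 days.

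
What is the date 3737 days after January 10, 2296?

April 5, 2306

+366 (one year; includes Feb 29, 2296) → Jan 10, 2297 (3371 left).
+365 (one year) → Jan 10, 2298 (3006 left).
+365 (one year) → Jan 10, 2299 (2641 left).
+365 (one year) → Jan 10, 2300 (2276 left).
+365 (one year) → Jan 10, 2301 (1911 left).
+365 (one year) → Jan 10, 2302 (1546 left).
+365 (one year) → Jan 10, 2303 (1181 left).
+365 (one year) → Jan 10, 2304 (816 left).
+366 (one year; includes Feb 29, 2304) → Jan 10, 2305 (450 left).
+365 (one year) → Jan 10, 2306 (85 left).
Jan has 31 days: +22 → Feb 1, 2306 (63 left).
Feb has 28 days: +28 → Mar 1, 2306 (35 left).
Mar has 31 days: +31 → Apr 1, 2306 (4 left).
+4 → Apr 5, 2306.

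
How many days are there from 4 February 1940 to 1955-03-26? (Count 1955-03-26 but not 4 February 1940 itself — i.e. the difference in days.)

Feb 4, 1940 → Feb 4, 1941: 366 days (Feb 29, 1940 is in that span).
Feb 4, 1941 → Feb 4, 1942: 365 days.
Feb 4, 1942 → Feb 4, 1943: 365 days.
Feb 4, 1943 → Feb 4, 1944: 365 days.
Feb 4, 1944 → Feb 4, 1945: 366 days (Feb 29, 1944 is in that span).
Feb 4, 1945 → Feb 4, 1946: 365 days.
Feb 4, 1946 → Feb 4, 1947: 365 days.
Feb 4, 1947 → Feb 4, 1948: 365 days.
Feb 4, 1948 → Feb 4, 1949: 366 days (Feb 29, 1948 is in that span).
Feb 4, 1949 → Feb 4, 1950: 365 days.
Feb 4, 1950 → Feb 4, 1951: 365 days.
Feb 4, 1951 → Feb 4, 1952: 365 days.
Feb 4, 1952 → Feb 4, 1953: 366 days (Feb 29, 1952 is in that span).
Feb 4, 1953 → Feb 4, 1954: 365 days.
Feb 4, 1954 → Feb 4, 1955: 365 days.
Feb 4, 1955 → Mar 4, 1955: 28 days (February has 28).
Mar 4, 1955 → Mar 26, 1955: 22 days.
Total: 5529 days.

5529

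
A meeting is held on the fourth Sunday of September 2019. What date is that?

September 22, 2019

September 1, 2019 is a Sunday.
The first Sunday is therefore September 1 (same day).
The fourth Sunday is 1 + 3×7 = September 22.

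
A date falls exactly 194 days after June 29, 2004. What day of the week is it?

Jun 29, 2004 is a Tuesday.
194 mod 7 = 5, so 194 days after a Tuesday is Tuesday + 5 = Sunday.

Sunday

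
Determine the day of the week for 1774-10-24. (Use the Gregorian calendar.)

Doomsday rule: the anchor day for the 1700s is Sunday. For year 74: 74÷12 = 6 r 2, and 2÷4 = 0, so 6+2+0 = 8.
Sunday + 8 ≡ Monday — that's 1774's doomsday.
In October the doomsday date is Oct 10.
Oct 24 is 14 days after Oct 10; 14 mod 7 = 0, so Monday + 0 = Monday.

Monday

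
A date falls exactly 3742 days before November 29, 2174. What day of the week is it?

Friday

Nov 29, 2174 is a Tuesday.
3742 mod 7 = 4, so 3742 days before a Tuesday is Tuesday − 4 = Friday.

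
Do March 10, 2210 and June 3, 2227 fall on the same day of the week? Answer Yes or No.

No

From Mar 10, 2210 to Jun 3, 2227 is 6294 days.
6294 mod 7 = 1, so they are different weekdays.
(Mar 10, 2210 is a Saturday; Jun 3, 2227 is a Sunday.)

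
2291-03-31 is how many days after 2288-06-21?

Jun 21, 2288 → Jun 21, 2289: 365 days.
Jun 21, 2289 → Jun 21, 2290: 365 days.
Jun 21, 2290 → Jul 21, 2290: 30 days (June has 30).
Jul 21, 2290 → Aug 21, 2290: 31 days (July has 31).
Aug 21, 2290 → Sep 21, 2290: 31 days (August has 31).
Sep 21, 2290 → Oct 21, 2290: 30 days (September has 30).
Oct 21, 2290 → Nov 21, 2290: 31 days (October has 31).
Nov 21, 2290 → Dec 21, 2290: 30 days (November has 30).
Dec 21, 2290 → Jan 21, 2291: 31 days (December has 31).
Jan 21, 2291 → Feb 21, 2291: 31 days (January has 31).
Feb 21, 2291 → Mar 21, 2291: 28 days (February has 28).
Mar 21, 2291 → Mar 31, 2291: 10 days.
Total: 1013 days.

1013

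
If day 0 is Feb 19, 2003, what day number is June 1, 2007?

1563

Feb 19, 2003 → Feb 19, 2004: 365 days.
Feb 19, 2004 → Feb 19, 2005: 366 days (Feb 29, 2004 is in that span).
Feb 19, 2005 → Feb 19, 2006: 365 days.
Feb 19, 2006 → Feb 19, 2007: 365 days.
Feb 19, 2007 → Mar 19, 2007: 28 days (February has 28).
Mar 19, 2007 → Apr 19, 2007: 31 days (March has 31).
Apr 19, 2007 → May 19, 2007: 30 days (April has 30).
May 19, 2007 → Jun 1, 2007: 13 days.
Total: 1563 days.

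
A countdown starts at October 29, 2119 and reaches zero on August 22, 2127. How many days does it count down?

2854

Oct 29, 2119 → Oct 29, 2120: 366 days (Feb 29, 2120 is in that span).
Oct 29, 2120 → Oct 29, 2121: 365 days.
Oct 29, 2121 → Oct 29, 2122: 365 days.
Oct 29, 2122 → Oct 29, 2123: 365 days.
Oct 29, 2123 → Oct 29, 2124: 366 days (Feb 29, 2124 is in that span).
Oct 29, 2124 → Oct 29, 2125: 365 days.
Oct 29, 2125 → Oct 29, 2126: 365 days.
Oct 29, 2126 → Nov 29, 2126: 31 days (October has 31).
Nov 29, 2126 → Dec 29, 2126: 30 days (November has 30).
Dec 29, 2126 → Jan 29, 2127: 31 days (December has 31).
Jan 29, 2127 → Feb 28, 2127: 30 days (January has 31).
Feb 28, 2127 → Mar 28, 2127: 28 days (February has 28).
Mar 28, 2127 → Apr 28, 2127: 31 days (March has 31).
Apr 28, 2127 → May 28, 2127: 30 days (April has 30).
May 28, 2127 → Jun 28, 2127: 31 days (May has 31).
Jun 28, 2127 → Jul 28, 2127: 30 days (June has 30).
Jul 28, 2127 → Aug 22, 2127: 25 days.
Total: 2854 days.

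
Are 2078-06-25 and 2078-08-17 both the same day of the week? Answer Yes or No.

No

From Jun 25, 2078 to Aug 17, 2078 is 53 days.
53 mod 7 = 4, so they are different weekdays.
(Jun 25, 2078 is a Saturday; Aug 17, 2078 is a Wednesday.)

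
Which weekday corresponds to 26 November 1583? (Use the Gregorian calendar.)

Saturday

Doomsday rule: the anchor day for the 1500s is Wednesday. For year 83: 83÷12 = 6 r 11, and 11÷4 = 2, so 6+11+2 = 19.
Wednesday + 19 ≡ Monday — that's 1583's doomsday.
In November the doomsday date is Nov 7.
Nov 26 is 19 days after Nov 7; 19 mod 7 = 5, so Monday + 5 = Saturday.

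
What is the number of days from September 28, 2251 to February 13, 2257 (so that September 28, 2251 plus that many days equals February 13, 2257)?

1965

Sep 28, 2251 → Sep 28, 2252: 366 days (Feb 29, 2252 is in that span).
Sep 28, 2252 → Sep 28, 2253: 365 days.
Sep 28, 2253 → Sep 28, 2254: 365 days.
Sep 28, 2254 → Sep 28, 2255: 365 days.
Sep 28, 2255 → Sep 28, 2256: 366 days (Feb 29, 2256 is in that span).
Sep 28, 2256 → Oct 28, 2256: 30 days (September has 30).
Oct 28, 2256 → Nov 28, 2256: 31 days (October has 31).
Nov 28, 2256 → Dec 28, 2256: 30 days (November has 30).
Dec 28, 2256 → Jan 28, 2257: 31 days (December has 31).
Jan 28, 2257 → Feb 13, 2257: 16 days.
Total: 1965 days.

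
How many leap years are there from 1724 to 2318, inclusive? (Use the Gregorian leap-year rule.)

144

Multiples of 4 in [1724,2318]: 149.
Of those, multiples of 100: 6 (not leap unless ÷400).
Multiples of 400: 1.
Leap years = 149 − 6 + 1 = 144.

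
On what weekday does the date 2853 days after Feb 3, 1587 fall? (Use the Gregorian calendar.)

First find the weekday of Feb 3, 1587. Doomsday rule: the anchor day for the 1500s is Wednesday. For year 87: 87÷12 = 7 r 3, and 3÷4 = 0, so 7+3+0 = 10.
Wednesday + 10 ≡ Saturday — that's 1587's doomsday.
In February the doomsday date is Feb 28 (1587 is not a leap year).
Feb 3 is 25 days before Feb 28; 25 mod 7 = 4, so Saturday − 4 = Tuesday.
2853 mod 7 = 4, so 2853 days after a Tuesday is Tuesday + 4 = Saturday.

Saturday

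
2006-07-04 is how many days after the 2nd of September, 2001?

1766

Sep 2, 2001 → Sep 2, 2002: 365 days.
Sep 2, 2002 → Sep 2, 2003: 365 days.
Sep 2, 2003 → Sep 2, 2004: 366 days (Feb 29, 2004 is in that span).
Sep 2, 2004 → Sep 2, 2005: 365 days.
Sep 2, 2005 → Oct 2, 2005: 30 days (September has 30).
Oct 2, 2005 → Nov 2, 2005: 31 days (October has 31).
Nov 2, 2005 → Dec 2, 2005: 30 days (November has 30).
Dec 2, 2005 → Jan 2, 2006: 31 days (December has 31).
Jan 2, 2006 → Feb 2, 2006: 31 days (January has 31).
Feb 2, 2006 → Mar 2, 2006: 28 days (February has 28).
Mar 2, 2006 → Apr 2, 2006: 31 days (March has 31).
Apr 2, 2006 → May 2, 2006: 30 days (April has 30).
May 2, 2006 → Jun 2, 2006: 31 days (May has 31).
Jun 2, 2006 → Jul 2, 2006: 30 days (June has 30).
Jul 2, 2006 → Jul 4, 2006: 2 days.
Total: 1766 days.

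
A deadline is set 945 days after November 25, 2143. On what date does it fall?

June 27, 2146

+366 (one year; includes Feb 29, 2144) → Nov 25, 2144 (579 left).
+365 (one year) → Nov 25, 2145 (214 left).
Nov has 30 days: +6 → Dec 1, 2145 (208 left).
Dec has 31 days: +31 → Jan 1, 2146 (177 left).
Jan has 31 days: +31 → Feb 1, 2146 (146 left).
Feb has 28 days: +28 → Mar 1, 2146 (118 left).
Mar has 31 days: +31 → Apr 1, 2146 (87 left).
Apr has 30 days: +30 → May 1, 2146 (57 left).
May has 31 days: +31 → Jun 1, 2146 (26 left).
+26 → Jun 27, 2146.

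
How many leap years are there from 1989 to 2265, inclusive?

Multiples of 4 in [1989,2265]: 69.
Of those, multiples of 100: 3 (not leap unless ÷400).
Multiples of 400: 1.
Leap years = 69 − 3 + 1 = 67.

67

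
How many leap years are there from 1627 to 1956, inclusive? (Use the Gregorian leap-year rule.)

80

Multiples of 4 in [1627,1956]: 83.
Of those, multiples of 100: 3 (not leap unless ÷400).
Multiples of 400: 0.
Leap years = 83 − 3 + 0 = 80.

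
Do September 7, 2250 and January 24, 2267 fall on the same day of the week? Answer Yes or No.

No

From Sep 7, 2250 to Jan 24, 2267 is 5983 days.
5983 mod 7 = 5, so they are different weekdays.
(Sep 7, 2250 is a Saturday; Jan 24, 2267 is a Thursday.)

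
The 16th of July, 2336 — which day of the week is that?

Doomsday rule: the anchor day for the 2300s is Wednesday. For year 36: 36÷12 = 3 r 0, and 0÷4 = 0, so 3+0+0 = 3.
Wednesday + 3 ≡ Saturday — that's 2336's doomsday.
In July the doomsday date is Jul 11.
Jul 16 is 5 days after Jul 11; 5 mod 7 = 5, so Saturday + 5 = Thursday.

Thursday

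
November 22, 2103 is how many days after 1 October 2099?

1512

Oct 1, 2099 → Oct 1, 2100: 365 days.
Oct 1, 2100 → Oct 1, 2101: 365 days.
Oct 1, 2101 → Oct 1, 2102: 365 days.
Oct 1, 2102 → Oct 1, 2103: 365 days.
Oct 1, 2103 → Nov 1, 2103: 31 days (October has 31).
Nov 1, 2103 → Nov 22, 2103: 21 days.
Total: 1512 days.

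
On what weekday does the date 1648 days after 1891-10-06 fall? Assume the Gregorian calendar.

First find the weekday of Oct 6, 1891. Doomsday rule: the anchor day for the 1800s is Friday. For year 91: 91÷12 = 7 r 7, and 7÷4 = 1, so 7+7+1 = 15.
Friday + 15 ≡ Saturday — that's 1891's doomsday.
In October the doomsday date is Oct 10.
Oct 6 is 4 days before Oct 10; 4 mod 7 = 4, so Saturday − 4 = Tuesday.
1648 mod 7 = 3, so 1648 days after a Tuesday is Tuesday + 3 = Friday.

Friday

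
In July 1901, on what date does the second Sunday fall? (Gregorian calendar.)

July 14, 1901

July 1, 1901 is a Monday.
The first Sunday is therefore July 7 (6 days later).
The second Sunday is 7 + 1×7 = July 14.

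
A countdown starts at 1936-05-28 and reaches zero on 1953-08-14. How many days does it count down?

May 28, 1936 → May 28, 1937: 365 days.
May 28, 1937 → May 28, 1938: 365 days.
May 28, 1938 → May 28, 1939: 365 days.
May 28, 1939 → May 28, 1940: 366 days (Feb 29, 1940 is in that span).
May 28, 1940 → May 28, 1941: 365 days.
May 28, 1941 → May 28, 1942: 365 days.
May 28, 1942 → May 28, 1943: 365 days.
May 28, 1943 → May 28, 1944: 366 days (Feb 29, 1944 is in that span).
May 28, 1944 → May 28, 1945: 365 days.
May 28, 1945 → May 28, 1946: 365 days.
May 28, 1946 → May 28, 1947: 365 days.
May 28, 1947 → May 28, 1948: 366 days (Feb 29, 1948 is in that span).
May 28, 1948 → May 28, 1949: 365 days.
May 28, 1949 → May 28, 1950: 365 days.
May 28, 1950 → May 28, 1951: 365 days.
May 28, 1951 → May 28, 1952: 366 days (Feb 29, 1952 is in that span).
May 28, 1952 → May 28, 1953: 365 days.
May 28, 1953 → Jun 28, 1953: 31 days (May has 31).
Jun 28, 1953 → Jul 28, 1953: 30 days (June has 30).
Jul 28, 1953 → Aug 14, 1953: 17 days.
Total: 6287 days.

6287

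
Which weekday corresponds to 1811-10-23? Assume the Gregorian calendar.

Doomsday rule: the anchor day for the 1800s is Friday. For year 11: 11÷12 = 0 r 11, and 11÷4 = 2, so 0+11+2 = 13.
Friday + 13 ≡ Thursday — that's 1811's doomsday.
In October the doomsday date is Oct 10.
Oct 23 is 13 days after Oct 10; 13 mod 7 = 6, so Thursday + 6 = Wednesday.

Wednesday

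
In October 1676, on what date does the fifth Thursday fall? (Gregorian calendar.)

October 1, 1676 is a Thursday.
The first Thursday is therefore October 1 (same day).
The fifth Thursday is 1 + 4×7 = October 29.

October 29, 1676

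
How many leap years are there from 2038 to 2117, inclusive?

Multiples of 4 in [2038,2117]: 20.
Of those, multiples of 100: 1 (not leap unless ÷400).
Multiples of 400: 0.
Leap years = 20 − 1 + 0 = 19.

19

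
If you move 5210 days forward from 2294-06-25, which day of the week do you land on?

First find the weekday of Jun 25, 2294. Doomsday rule: the anchor day for the 2200s is Friday. For year 94: 94÷12 = 7 r 10, and 10÷4 = 2, so 7+10+2 = 19.
Friday + 19 ≡ Wednesday — that's 2294's doomsday.
In June the doomsday date is Jun 6.
Jun 25 is 19 days after Jun 6; 19 mod 7 = 5, so Wednesday + 5 = Monday.
5210 mod 7 = 2, so 5210 days after a Monday is Monday + 2 = Wednesday.

Wednesday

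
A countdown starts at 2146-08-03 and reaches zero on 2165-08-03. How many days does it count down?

6940

Aug 3, 2146 → Aug 3, 2147: 365 days.
Aug 3, 2147 → Aug 3, 2148: 366 days (Feb 29, 2148 is in that span).
Aug 3, 2148 → Aug 3, 2149: 365 days.
Aug 3, 2149 → Aug 3, 2150: 365 days.
Aug 3, 2150 → Aug 3, 2151: 365 days.
Aug 3, 2151 → Aug 3, 2152: 366 days (Feb 29, 2152 is in that span).
Aug 3, 2152 → Aug 3, 2153: 365 days.
Aug 3, 2153 → Aug 3, 2154: 365 days.
Aug 3, 2154 → Aug 3, 2155: 365 days.
Aug 3, 2155 → Aug 3, 2156: 366 days (Feb 29, 2156 is in that span).
Aug 3, 2156 → Aug 3, 2157: 365 days.
Aug 3, 2157 → Aug 3, 2158: 365 days.
Aug 3, 2158 → Aug 3, 2159: 365 days.
Aug 3, 2159 → Aug 3, 2160: 366 days (Feb 29, 2160 is in that span).
Aug 3, 2160 → Aug 3, 2161: 365 days.
Aug 3, 2161 → Aug 3, 2162: 365 days.
Aug 3, 2162 → Aug 3, 2163: 365 days.
Aug 3, 2163 → Aug 3, 2164: 366 days (Feb 29, 2164 is in that span).
Aug 3, 2164 → Sep 3, 2164: 31 days (August has 31).
Sep 3, 2164 → Oct 3, 2164: 30 days (September has 30).
Oct 3, 2164 → Nov 3, 2164: 31 days (October has 31).
Nov 3, 2164 → Dec 3, 2164: 30 days (November has 30).
Dec 3, 2164 → Jan 3, 2165: 31 days (December has 31).
Jan 3, 2165 → Feb 3, 2165: 31 days (January has 31).
Feb 3, 2165 → Mar 3, 2165: 28 days (February has 28).
Mar 3, 2165 → Apr 3, 2165: 31 days (March has 31).
Apr 3, 2165 → May 3, 2165: 30 days (April has 30).
May 3, 2165 → Jun 3, 2165: 31 days (May has 31).
Jun 3, 2165 → Jul 3, 2165: 30 days (June has 30).
Jul 3, 2165 → Aug 3, 2165: 31 days.
Total: 6940 days.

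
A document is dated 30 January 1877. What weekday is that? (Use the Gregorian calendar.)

Tuesday

Doomsday rule: the anchor day for the 1800s is Friday. For year 77: 77÷12 = 6 r 5, and 5÷4 = 1, so 6+5+1 = 12.
Friday + 12 ≡ Wednesday — that's 1877's doomsday.
In January the doomsday date is Jan 3 (1877 is not a leap year).
Jan 30 is 27 days after Jan 3; 27 mod 7 = 6, so Wednesday + 6 = Tuesday.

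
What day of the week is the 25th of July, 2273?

Doomsday rule: the anchor day for the 2200s is Friday. For year 73: 73÷12 = 6 r 1, and 1÷4 = 0, so 6+1+0 = 7.
Friday + 7 ≡ Friday — that's 2273's doomsday.
In July the doomsday date is Jul 11.
Jul 25 is 14 days after Jul 11; 14 mod 7 = 0, so Friday + 0 = Friday.

Friday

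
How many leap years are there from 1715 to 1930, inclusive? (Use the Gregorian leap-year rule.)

Multiples of 4 in [1715,1930]: 54.
Of those, multiples of 100: 2 (not leap unless ÷400).
Multiples of 400: 0.
Leap years = 54 − 2 + 0 = 52.

52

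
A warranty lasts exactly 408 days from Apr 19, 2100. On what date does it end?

June 1, 2101

+365 (one year) → Apr 19, 2101 (43 left).
Apr has 30 days: +12 → May 1, 2101 (31 left).
May has 31 days: +31 → Jun 1, 2101 (0 left).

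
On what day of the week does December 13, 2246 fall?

Sunday

Doomsday rule: the anchor day for the 2200s is Friday. For year 46: 46÷12 = 3 r 10, and 10÷4 = 2, so 3+10+2 = 15.
Friday + 15 ≡ Saturday — that's 2246's doomsday.
In December the doomsday date is Dec 12.
Dec 13 is 1 day after Dec 12; 1 mod 7 = 1, so Saturday + 1 = Sunday.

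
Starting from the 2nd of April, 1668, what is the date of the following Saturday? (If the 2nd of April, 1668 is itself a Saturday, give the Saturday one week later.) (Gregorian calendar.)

Apr 2, 1668 is a Monday.
From Monday to the next Saturday is 5 days.
Apr 2, 1668 + 5 = Apr 7, 1668.

April 7, 1668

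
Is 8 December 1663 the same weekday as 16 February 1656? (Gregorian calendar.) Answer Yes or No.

From Feb 16, 1656 to Dec 8, 1663 is 2852 days.
2852 mod 7 = 3, so they are different weekdays.
(Feb 16, 1656 is a Wednesday; Dec 8, 1663 is a Saturday.)

No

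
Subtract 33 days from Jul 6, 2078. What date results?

−6 → Jun 30, 2078 (end of Jun, 30 days; 27 left).
−27 → Jun 3, 2078.

June 3, 2078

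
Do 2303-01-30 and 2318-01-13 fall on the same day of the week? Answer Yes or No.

No

From Jan 30, 2303 to Jan 13, 2318 is 5462 days.
5462 mod 7 = 2, so they are different weekdays.
(Jan 30, 2303 is a Friday; Jan 13, 2318 is a Sunday.)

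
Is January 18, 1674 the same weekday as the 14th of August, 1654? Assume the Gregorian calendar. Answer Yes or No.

From Aug 14, 1654 to Jan 18, 1674 is 7097 days.
7097 mod 7 = 6, so they are different weekdays.
(Aug 14, 1654 is a Friday; Jan 18, 1674 is a Thursday.)

No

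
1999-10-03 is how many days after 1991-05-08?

3070

May 8, 1991 → May 8, 1992: 366 days (Feb 29, 1992 is in that span).
May 8, 1992 → May 8, 1993: 365 days.
May 8, 1993 → May 8, 1994: 365 days.
May 8, 1994 → May 8, 1995: 365 days.
May 8, 1995 → May 8, 1996: 366 days (Feb 29, 1996 is in that span).
May 8, 1996 → May 8, 1997: 365 days.
May 8, 1997 → May 8, 1998: 365 days.
May 8, 1998 → May 8, 1999: 365 days.
May 8, 1999 → Jun 8, 1999: 31 days (May has 31).
Jun 8, 1999 → Jul 8, 1999: 30 days (June has 30).
Jul 8, 1999 → Aug 8, 1999: 31 days (July has 31).
Aug 8, 1999 → Sep 8, 1999: 31 days (August has 31).
Sep 8, 1999 → Oct 3, 1999: 25 days.
Total: 3070 days.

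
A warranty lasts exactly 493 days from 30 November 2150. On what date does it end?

April 6, 2152

+365 (one year) → Nov 30, 2151 (128 left).
Nov has 30 days: +1 → Dec 1, 2151 (127 left).
Dec has 31 days: +31 → Jan 1, 2152 (96 left).
Jan has 31 days: +31 → Feb 1, 2152 (65 left).
Feb has 29 days: +29 → Mar 1, 2152 (36 left).
Mar has 31 days: +31 → Apr 1, 2152 (5 left).
+5 → Apr 6, 2152.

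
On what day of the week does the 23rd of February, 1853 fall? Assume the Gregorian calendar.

Doomsday rule: the anchor day for the 1800s is Friday. For year 53: 53÷12 = 4 r 5, and 5÷4 = 1, so 4+5+1 = 10.
Friday + 10 ≡ Monday — that's 1853's doomsday.
In February the doomsday date is Feb 28 (1853 is not a leap year).
Feb 23 is 5 days before Feb 28; 5 mod 7 = 5, so Monday − 5 = Wednesday.

Wednesday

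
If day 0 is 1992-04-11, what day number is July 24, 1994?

Apr 11, 1992 → Apr 11, 1993: 365 days.
Apr 11, 1993 → Apr 11, 1994: 365 days.
Apr 11, 1994 → May 11, 1994: 30 days (April has 30).
May 11, 1994 → Jun 11, 1994: 31 days (May has 31).
Jun 11, 1994 → Jul 11, 1994: 30 days (June has 30).
Jul 11, 1994 → Jul 24, 1994: 13 days.
Total: 834 days.

834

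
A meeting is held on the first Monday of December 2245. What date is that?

December 1, 2245

December 1, 2245 is a Monday.
The first Monday is therefore December 1 (same day).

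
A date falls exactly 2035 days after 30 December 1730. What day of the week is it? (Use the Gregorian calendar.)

First find the weekday of Dec 30, 1730. Doomsday rule: the anchor day for the 1700s is Sunday. For year 30: 30÷12 = 2 r 6, and 6÷4 = 1, so 2+6+1 = 9.
Sunday + 9 ≡ Tuesday — that's 1730's doomsday.
In December the doomsday date is Dec 12.
Dec 30 is 18 days after Dec 12; 18 mod 7 = 4, so Tuesday + 4 = Saturday.
2035 mod 7 = 5, so 2035 days after a Saturday is Saturday + 5 = Thursday.

Thursday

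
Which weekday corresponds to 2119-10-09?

Doomsday rule: the anchor day for the 2100s is Sunday. For year 19: 19÷12 = 1 r 7, and 7÷4 = 1, so 1+7+1 = 9.
Sunday + 9 ≡ Tuesday — that's 2119's doomsday.
In October the doomsday date is Oct 10.
Oct 9 is 1 day before Oct 10; 1 mod 7 = 1, so Tuesday − 1 = Monday.

Monday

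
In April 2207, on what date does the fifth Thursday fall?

April 1, 2207 is a Wednesday.
The first Thursday is therefore April 2 (1 days later).
The fifth Thursday is 2 + 4×7 = April 30.

April 30, 2207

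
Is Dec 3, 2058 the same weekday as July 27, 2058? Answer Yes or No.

From Jul 27, 2058 to Dec 3, 2058 is 129 days.
129 mod 7 = 3, so they are different weekdays.
(Jul 27, 2058 is a Saturday; Dec 3, 2058 is a Tuesday.)

No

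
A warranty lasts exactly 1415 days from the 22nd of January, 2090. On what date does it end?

+365 (one year) → Jan 22, 2091 (1050 left).
+365 (one year) → Jan 22, 2092 (685 left).
+366 (one year; includes Feb 29, 2092) → Jan 22, 2093 (319 left).
Jan has 31 days: +10 → Feb 1, 2093 (309 left).
Feb has 28 days: +28 → Mar 1, 2093 (281 left).
Mar has 31 days: +31 → Apr 1, 2093 (250 left).
Apr has 30 days: +30 → May 1, 2093 (220 left).
May has 31 days: +31 → Jun 1, 2093 (189 left).
Jun has 30 days: +30 → Jul 1, 2093 (159 left).
Jul has 31 days: +31 → Aug 1, 2093 (128 left).
Aug has 31 days: +31 → Sep 1, 2093 (97 left).
Sep has 30 days: +30 → Oct 1, 2093 (67 left).
Oct has 31 days: +31 → Nov 1, 2093 (36 left).
Nov has 30 days: +30 → Dec 1, 2093 (6 left).
+6 → Dec 7, 2093.

December 7, 2093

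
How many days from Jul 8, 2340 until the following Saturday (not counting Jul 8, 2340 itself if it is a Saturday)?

5

Jul 8, 2340 is a Monday.
From Monday to the next Saturday is 5 days.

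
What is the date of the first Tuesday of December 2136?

December 1, 2136 is a Saturday.
The first Tuesday is therefore December 4 (3 days later).

December 4, 2136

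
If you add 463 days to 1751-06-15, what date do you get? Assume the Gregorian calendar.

+366 (one year; includes Feb 29, 1752) → Jun 15, 1752 (97 left).
Jun has 30 days: +16 → Jul 1, 1752 (81 left).
Jul has 31 days: +31 → Aug 1, 1752 (50 left).
Aug has 31 days: +31 → Sep 1, 1752 (19 left).
+19 → Sep 20, 1752.

September 20, 1752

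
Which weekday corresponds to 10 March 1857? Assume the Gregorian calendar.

Tuesday

Doomsday rule: the anchor day for the 1800s is Friday. For year 57: 57÷12 = 4 r 9, and 9÷4 = 2, so 4+9+2 = 15.
Friday + 15 ≡ Saturday — that's 1857's doomsday.
In March the doomsday date is Mar 14.
Mar 10 is 4 days before Mar 14; 4 mod 7 = 4, so Saturday − 4 = Tuesday.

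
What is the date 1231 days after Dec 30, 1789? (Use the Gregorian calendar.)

May 14, 1793

+365 (one year) → Dec 30, 1790 (866 left).
+365 (one year) → Dec 30, 1791 (501 left).
+366 (one year; includes Feb 29, 1792) → Dec 30, 1792 (135 left).
Dec has 31 days: +2 → Jan 1, 1793 (133 left).
Jan has 31 days: +31 → Feb 1, 1793 (102 left).
Feb has 28 days: +28 → Mar 1, 1793 (74 left).
Mar has 31 days: +31 → Apr 1, 1793 (43 left).
Apr has 30 days: +30 → May 1, 1793 (13 left).
+13 → May 14, 1793.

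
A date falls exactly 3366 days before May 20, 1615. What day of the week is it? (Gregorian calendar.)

Thursday

First find the weekday of May 20, 1615. Doomsday rule: the anchor day for the 1600s is Tuesday. For year 15: 15÷12 = 1 r 3, and 3÷4 = 0, so 1+3+0 = 4.
Tuesday + 4 ≡ Saturday — that's 1615's doomsday.
In May the doomsday date is May 9.
May 20 is 11 days after May 9; 11 mod 7 = 4, so Saturday + 4 = Wednesday.
3366 mod 7 = 6, so 3366 days before a Wednesday is Wednesday − 6 = Thursday.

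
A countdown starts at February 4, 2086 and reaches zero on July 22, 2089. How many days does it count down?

Feb 4, 2086 → Feb 4, 2087: 365 days.
Feb 4, 2087 → Feb 4, 2088: 365 days.
Feb 4, 2088 → Feb 4, 2089: 366 days (Feb 29, 2088 is in that span).
Feb 4, 2089 → Mar 4, 2089: 28 days (February has 28).
Mar 4, 2089 → Apr 4, 2089: 31 days (March has 31).
Apr 4, 2089 → May 4, 2089: 30 days (April has 30).
May 4, 2089 → Jun 4, 2089: 31 days (May has 31).
Jun 4, 2089 → Jul 4, 2089: 30 days (June has 30).
Jul 4, 2089 → Jul 22, 2089: 18 days.
Total: 1264 days.

1264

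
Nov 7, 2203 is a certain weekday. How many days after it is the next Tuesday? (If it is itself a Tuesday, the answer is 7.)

1

Nov 7, 2203 is a Monday.
From Monday to the next Tuesday is 1 day.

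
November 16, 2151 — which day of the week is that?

Tuesday

January 1, 2151 is a Friday.
Jan 1, 2151 → Feb 1, 2151: 31 days (January has 31).
Feb 1, 2151 → Mar 1, 2151: 28 days (February has 28).
Mar 1, 2151 → Apr 1, 2151: 31 days (March has 31).
Apr 1, 2151 → May 1, 2151: 30 days (April has 30).
May 1, 2151 → Jun 1, 2151: 31 days (May has 31).
Jun 1, 2151 → Jul 1, 2151: 30 days (June has 30).
Jul 1, 2151 → Aug 1, 2151: 31 days (July has 31).
Aug 1, 2151 → Sep 1, 2151: 31 days (August has 31).
Sep 1, 2151 → Oct 1, 2151: 30 days (September has 30).
Oct 1, 2151 → Nov 1, 2151: 31 days (October has 31).
Nov 1, 2151 → Nov 16, 2151: 15 days.
Total: 319 days.
319 mod 7 = 4, so Friday + 4 = Tuesday.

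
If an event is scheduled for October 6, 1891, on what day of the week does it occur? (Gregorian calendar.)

Tuesday

Doomsday rule: the anchor day for the 1800s is Friday. For year 91: 91÷12 = 7 r 7, and 7÷4 = 1, so 7+7+1 = 15.
Friday + 15 ≡ Saturday — that's 1891's doomsday.
In October the doomsday date is Oct 10.
Oct 6 is 4 days before Oct 10; 4 mod 7 = 4, so Saturday − 4 = Tuesday.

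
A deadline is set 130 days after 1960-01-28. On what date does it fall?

Jan has 31 days: +4 → Feb 1, 1960 (126 left).
Feb has 29 days: +29 → Mar 1, 1960 (97 left).
Mar has 31 days: +31 → Apr 1, 1960 (66 left).
Apr has 30 days: +30 → May 1, 1960 (36 left).
May has 31 days: +31 → Jun 1, 1960 (5 left).
+5 → Jun 6, 1960.

June 6, 1960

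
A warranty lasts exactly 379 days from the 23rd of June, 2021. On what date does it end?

Jun has 30 days: +8 → Jul 1, 2021 (371 left).
Jul has 31 days: +31 → Aug 1, 2021 (340 left).
Aug has 31 days: +31 → Sep 1, 2021 (309 left).
Sep has 30 days: +30 → Oct 1, 2021 (279 left).
Oct has 31 days: +31 → Nov 1, 2021 (248 left).
Nov has 30 days: +30 → Dec 1, 2021 (218 left).
Dec has 31 days: +31 → Jan 1, 2022 (187 left).
Jan has 31 days: +31 → Feb 1, 2022 (156 left).
Feb has 28 days: +28 → Mar 1, 2022 (128 left).
Mar has 31 days: +31 → Apr 1, 2022 (97 left).
Apr has 30 days: +30 → May 1, 2022 (67 left).
May has 31 days: +31 → Jun 1, 2022 (36 left).
Jun has 30 days: +30 → Jul 1, 2022 (6 left).
+6 → Jul 7, 2022.

July 7, 2022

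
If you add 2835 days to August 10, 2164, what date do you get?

May 15, 2172

+365 (one year) → Aug 10, 2165 (2470 left).
+365 (one year) → Aug 10, 2166 (2105 left).
+365 (one year) → Aug 10, 2167 (1740 left).
+366 (one year; includes Feb 29, 2168) → Aug 10, 2168 (1374 left).
+365 (one year) → Aug 10, 2169 (1009 left).
+365 (one year) → Aug 10, 2170 (644 left).
+365 (one year) → Aug 10, 2171 (279 left).
Aug has 31 days: +22 → Sep 1, 2171 (257 left).
Sep has 30 days: +30 → Oct 1, 2171 (227 left).
Oct has 31 days: +31 → Nov 1, 2171 (196 left).
Nov has 30 days: +30 → Dec 1, 2171 (166 left).
Dec has 31 days: +31 → Jan 1, 2172 (135 left).
Jan has 31 days: +31 → Feb 1, 2172 (104 left).
Feb has 29 days: +29 → Mar 1, 2172 (75 left).
Mar has 31 days: +31 → Apr 1, 2172 (44 left).
Apr has 30 days: +30 → May 1, 2172 (14 left).
+14 → May 15, 2172.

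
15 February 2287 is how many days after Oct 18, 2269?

6329

Oct 18, 2269 → Oct 18, 2270: 365 days.
Oct 18, 2270 → Oct 18, 2271: 365 days.
Oct 18, 2271 → Oct 18, 2272: 366 days (Feb 29, 2272 is in that span).
Oct 18, 2272 → Oct 18, 2273: 365 days.
Oct 18, 2273 → Oct 18, 2274: 365 days.
Oct 18, 2274 → Oct 18, 2275: 365 days.
Oct 18, 2275 → Oct 18, 2276: 366 days (Feb 29, 2276 is in that span).
Oct 18, 2276 → Oct 18, 2277: 365 days.
Oct 18, 2277 → Oct 18, 2278: 365 days.
Oct 18, 2278 → Oct 18, 2279: 365 days.
Oct 18, 2279 → Oct 18, 2280: 366 days (Feb 29, 2280 is in that span).
Oct 18, 2280 → Oct 18, 2281: 365 days.
Oct 18, 2281 → Oct 18, 2282: 365 days.
Oct 18, 2282 → Oct 18, 2283: 365 days.
Oct 18, 2283 → Oct 18, 2284: 366 days (Feb 29, 2284 is in that span).
Oct 18, 2284 → Oct 18, 2285: 365 days.
Oct 18, 2285 → Oct 18, 2286: 365 days.
Oct 18, 2286 → Nov 18, 2286: 31 days (October has 31).
Nov 18, 2286 → Dec 18, 2286: 30 days (November has 30).
Dec 18, 2286 → Jan 18, 2287: 31 days (December has 31).
Jan 18, 2287 → Feb 15, 2287: 28 days.
Total: 6329 days.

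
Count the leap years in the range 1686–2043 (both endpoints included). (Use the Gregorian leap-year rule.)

86

Multiples of 4 in [1686,2043]: 89.
Of those, multiples of 100: 4 (not leap unless ÷400).
Multiples of 400: 1.
Leap years = 89 − 4 + 1 = 86.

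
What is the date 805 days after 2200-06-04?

+365 (one year) → Jun 4, 2201 (440 left).
+365 (one year) → Jun 4, 2202 (75 left).
Jun has 30 days: +27 → Jul 1, 2202 (48 left).
Jul has 31 days: +31 → Aug 1, 2202 (17 left).
+17 → Aug 18, 2202.

August 18, 2202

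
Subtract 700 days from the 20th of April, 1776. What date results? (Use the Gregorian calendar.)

May 21, 1774

−366 (one year; includes Feb 29, 1776) → Apr 20, 1775 (334 left).
−20 → Mar 31, 1775 (end of Mar, 31 days; 314 left).
−31 → Feb 28, 1775 (end of Feb, 28 days; 283 left).
−28 → Jan 31, 1775 (end of Jan, 31 days; 255 left).
−31 → Dec 31, 1774 (end of Dec, 31 days; 224 left).
−31 → Nov 30, 1774 (end of Nov, 30 days; 193 left).
−30 → Oct 31, 1774 (end of Oct, 31 days; 163 left).
−31 → Sep 30, 1774 (end of Sep, 30 days; 132 left).
−30 → Aug 31, 1774 (end of Aug, 31 days; 102 left).
−31 → Jul 31, 1774 (end of Jul, 31 days; 71 left).
−31 → Jun 30, 1774 (end of Jun, 30 days; 40 left).
−30 → May 31, 1774 (end of May, 31 days; 10 left).
−10 → May 21, 1774.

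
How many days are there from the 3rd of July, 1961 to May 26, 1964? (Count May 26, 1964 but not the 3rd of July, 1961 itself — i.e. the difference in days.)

Jul 3, 1961 → Jul 3, 1962: 365 days.
Jul 3, 1962 → Jul 3, 1963: 365 days.
Jul 3, 1963 → Aug 3, 1963: 31 days (July has 31).
Aug 3, 1963 → Sep 3, 1963: 31 days (August has 31).
Sep 3, 1963 → Oct 3, 1963: 30 days (September has 30).
Oct 3, 1963 → Nov 3, 1963: 31 days (October has 31).
Nov 3, 1963 → Dec 3, 1963: 30 days (November has 30).
Dec 3, 1963 → Jan 3, 1964: 31 days (December has 31).
Jan 3, 1964 → Feb 3, 1964: 31 days (January has 31).
Feb 3, 1964 → Mar 3, 1964: 29 days (February has 29).
Mar 3, 1964 → Apr 3, 1964: 31 days (March has 31).
Apr 3, 1964 → May 3, 1964: 30 days (April has 30).
May 3, 1964 → May 26, 1964: 23 days.
Total: 1058 days.

1058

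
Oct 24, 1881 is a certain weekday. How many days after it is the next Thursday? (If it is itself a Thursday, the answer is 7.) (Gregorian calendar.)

Oct 24, 1881 is a Monday.
From Monday to the next Thursday is 3 days.

3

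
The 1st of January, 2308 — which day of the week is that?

Doomsday rule: the anchor day for the 2300s is Wednesday. For year 08: 8÷12 = 0 r 8, and 8÷4 = 2, so 0+8+2 = 10.
Wednesday + 10 ≡ Saturday — that's 2308's doomsday.
In January the doomsday date is Jan 4 (2308 is a leap year (divisible by 4)).
Jan 1 is 3 days before Jan 4; 3 mod 7 = 3, so Saturday − 3 = Wednesday.

Wednesday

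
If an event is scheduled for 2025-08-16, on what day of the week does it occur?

January 1, 2025 is a Wednesday.
Jan 1, 2025 → Feb 1, 2025: 31 days (January has 31).
Feb 1, 2025 → Mar 1, 2025: 28 days (February has 28).
Mar 1, 2025 → Apr 1, 2025: 31 days (March has 31).
Apr 1, 2025 → May 1, 2025: 30 days (April has 30).
May 1, 2025 → Jun 1, 2025: 31 days (May has 31).
Jun 1, 2025 → Jul 1, 2025: 30 days (June has 30).
Jul 1, 2025 → Aug 1, 2025: 31 days (July has 31).
Aug 1, 2025 → Aug 16, 2025: 15 days.
Total: 227 days.
227 mod 7 = 3, so Wednesday + 3 = Saturday.

Saturday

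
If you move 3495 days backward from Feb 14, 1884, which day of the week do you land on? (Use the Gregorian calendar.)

Feb 14, 1884 is a Thursday.
3495 mod 7 = 2, so 3495 days before a Thursday is Thursday − 2 = Tuesday.

Tuesday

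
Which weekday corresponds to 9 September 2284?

Tuesday

Doomsday rule: the anchor day for the 2200s is Friday. For year 84: 84÷12 = 7 r 0, and 0÷4 = 0, so 7+0+0 = 7.
Friday + 7 ≡ Friday — that's 2284's doomsday.
In September the doomsday date is Sep 5.
Sep 9 is 4 days after Sep 5; 4 mod 7 = 4, so Friday + 4 = Tuesday.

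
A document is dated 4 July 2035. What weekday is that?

Wednesday

Doomsday rule: the anchor day for the 2000s is Tuesday. For year 35: 35÷12 = 2 r 11, and 11÷4 = 2, so 2+11+2 = 15.
Tuesday + 15 ≡ Wednesday — that's 2035's doomsday.
In July the doomsday date is Jul 11.
Jul 4 is 7 days before Jul 11; 7 mod 7 = 0, so Wednesday − 0 = Wednesday.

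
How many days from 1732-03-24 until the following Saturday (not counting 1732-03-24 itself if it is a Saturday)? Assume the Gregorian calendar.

Mar 24, 1732 is a Monday.
From Monday to the next Saturday is 5 days.

5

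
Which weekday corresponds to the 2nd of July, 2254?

Sunday

Doomsday rule: the anchor day for the 2200s is Friday. For year 54: 54÷12 = 4 r 6, and 6÷4 = 1, so 4+6+1 = 11.
Friday + 11 ≡ Tuesday — that's 2254's doomsday.
In July the doomsday date is Jul 11.
Jul 2 is 9 days before Jul 11; 9 mod 7 = 2, so Tuesday − 2 = Sunday.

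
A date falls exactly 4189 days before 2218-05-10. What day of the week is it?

Thursday

First find the weekday of May 10, 2218. Doomsday rule: the anchor day for the 2200s is Friday. For year 18: 18÷12 = 1 r 6, and 6÷4 = 1, so 1+6+1 = 8.
Friday + 8 ≡ Saturday — that's 2218's doomsday.
In May the doomsday date is May 9.
May 10 is 1 day after May 9; 1 mod 7 = 1, so Saturday + 1 = Sunday.
4189 mod 7 = 3, so 4189 days before a Sunday is Sunday − 3 = Thursday.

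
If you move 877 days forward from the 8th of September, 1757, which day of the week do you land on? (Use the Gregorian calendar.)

Sep 8, 1757 is a Thursday.
877 mod 7 = 2, so 877 days after a Thursday is Thursday + 2 = Saturday.

Saturday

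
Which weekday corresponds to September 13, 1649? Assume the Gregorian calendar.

Monday

Doomsday rule: the anchor day for the 1600s is Tuesday. For year 49: 49÷12 = 4 r 1, and 1÷4 = 0, so 4+1+0 = 5.
Tuesday + 5 ≡ Sunday — that's 1649's doomsday.
In September the doomsday date is Sep 5.
Sep 13 is 8 days after Sep 5; 8 mod 7 = 1, so Sunday + 1 = Monday.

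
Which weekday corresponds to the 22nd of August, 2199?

Doomsday rule: the anchor day for the 2100s is Sunday. For year 99: 99÷12 = 8 r 3, and 3÷4 = 0, so 8+3+0 = 11.
Sunday + 11 ≡ Thursday — that's 2199's doomsday.
In August the doomsday date is Aug 8.
Aug 22 is 14 days after Aug 8; 14 mod 7 = 0, so Thursday + 0 = Thursday.

Thursday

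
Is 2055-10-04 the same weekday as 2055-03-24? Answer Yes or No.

No

From Mar 24, 2055 to Oct 4, 2055 is 194 days.
194 mod 7 = 5, so they are different weekdays.
(Mar 24, 2055 is a Wednesday; Oct 4, 2055 is a Monday.)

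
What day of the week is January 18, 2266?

Thursday

Doomsday rule: the anchor day for the 2200s is Friday. For year 66: 66÷12 = 5 r 6, and 6÷4 = 1, so 5+6+1 = 12.
Friday + 12 ≡ Wednesday — that's 2266's doomsday.
In January the doomsday date is Jan 3 (2266 is not a leap year).
Jan 18 is 15 days after Jan 3; 15 mod 7 = 1, so Wednesday + 1 = Thursday.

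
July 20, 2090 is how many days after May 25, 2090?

May 25, 2090 → Jun 25, 2090: 31 days (May has 31).
Jun 25, 2090 → Jul 20, 2090: 25 days.
Total: 56 days.

56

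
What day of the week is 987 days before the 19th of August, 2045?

Saturday

First find the weekday of Aug 19, 2045. Doomsday rule: the anchor day for the 2000s is Tuesday. For year 45: 45÷12 = 3 r 9, and 9÷4 = 2, so 3+9+2 = 14.
Tuesday + 14 ≡ Tuesday — that's 2045's doomsday.
In August the doomsday date is Aug 8.
Aug 19 is 11 days after Aug 8; 11 mod 7 = 4, so Tuesday + 4 = Saturday.
987 mod 7 = 0, so 987 days before a Saturday is Saturday − 0 = Saturday.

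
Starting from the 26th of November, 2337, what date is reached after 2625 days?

+365 (one year) → Nov 26, 2338 (2260 left).
+365 (one year) → Nov 26, 2339 (1895 left).
+366 (one year; includes Feb 29, 2340) → Nov 26, 2340 (1529 left).
+365 (one year) → Nov 26, 2341 (1164 left).
+365 (one year) → Nov 26, 2342 (799 left).
+365 (one year) → Nov 26, 2343 (434 left).
+366 (one year; includes Feb 29, 2344) → Nov 26, 2344 (68 left).
Nov has 30 days: +5 → Dec 1, 2344 (63 left).
Dec has 31 days: +31 → Jan 1, 2345 (32 left).
Jan has 31 days: +31 → Feb 1, 2345 (1 left).
+1 → Feb 2, 2345.

February 2, 2345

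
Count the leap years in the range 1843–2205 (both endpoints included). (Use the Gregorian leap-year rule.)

88

Multiples of 4 in [1843,2205]: 91.
Of those, multiples of 100: 4 (not leap unless ÷400).
Multiples of 400: 1.
Leap years = 91 − 4 + 1 = 88.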